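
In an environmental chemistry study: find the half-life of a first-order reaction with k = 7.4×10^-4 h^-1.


t½ = ln2/k = 0.693147/(7.4×10^-4 h^-1)
= 936.7 h

936.7 h


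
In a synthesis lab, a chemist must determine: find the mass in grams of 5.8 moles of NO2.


M(NO2) = 46.01 g/mol
mass = n × M = 5.8 × 46.01 = 266.86 g

266.86 g


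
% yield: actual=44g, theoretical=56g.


% yield = actual/theoretical × 100
= 44/56 × 100
= 78.57%

78.57%


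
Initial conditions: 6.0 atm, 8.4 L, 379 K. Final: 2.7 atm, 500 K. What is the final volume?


P1V1/T1 = P2V2/T2
V2 = P1V1T2/(T1P2)
= 6.0×8.4×500/(379×2.7)
= 24.626 L

24.626 L


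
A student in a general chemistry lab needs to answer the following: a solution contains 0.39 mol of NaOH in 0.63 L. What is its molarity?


M = n/V = 0.39/0.63 = 0.619 mol/L

0.619 M


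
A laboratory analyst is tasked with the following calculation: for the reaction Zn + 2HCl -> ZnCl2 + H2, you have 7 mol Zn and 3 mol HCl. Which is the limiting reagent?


Mole ratio available / coefficient:
  Zn: 7/1 = 7.000
  HCl: 3/2 = 1.500
Smaller ratio is limiting.

HCl


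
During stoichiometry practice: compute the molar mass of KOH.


M(KOH) = 1×39.1 + 1×16.0 + 1×1.008
= 39.1 + 16.0 + 1.01
= 56.11 g/mol

56.11 g/mol


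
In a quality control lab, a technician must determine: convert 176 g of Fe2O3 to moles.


M(Fe2O3) = 159.7 g/mol
n = mass/M = 176/159.7 = 1.1021 mol

1.1021 mol


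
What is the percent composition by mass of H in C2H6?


M(C2H6) = 2×12.01 + 6×1.008 = 30.068 g/mol
Mass of H = 6 × 1.008 = 6.048 g/mol
% H = 6.048/30.068 × 100 = 20.11%

20.11%


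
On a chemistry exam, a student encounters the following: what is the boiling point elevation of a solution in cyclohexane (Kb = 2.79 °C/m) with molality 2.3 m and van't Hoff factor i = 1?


ΔTb = Kb × m × i
= 2.79 × 2.3 × 1
= 6.417 °C

6.417 °C


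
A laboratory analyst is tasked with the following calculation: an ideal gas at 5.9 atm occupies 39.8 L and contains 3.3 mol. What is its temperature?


PV = nRT  (R = 0.08206 L·atm/(mol·K))
T = PV/(nR) = 5.9×39.8/(3.3×0.08206)
= 234.82/0.270798
= 867.14 K

867.14 K


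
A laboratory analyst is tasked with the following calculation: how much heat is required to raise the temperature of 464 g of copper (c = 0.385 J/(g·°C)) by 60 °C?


q = mcΔT = 464 × 0.385 × 60
= 10718.40 J

10718.40 J


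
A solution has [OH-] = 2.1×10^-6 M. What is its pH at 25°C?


pOH = -log10([OH-]) = -log10(2.1×10^-6)
= 6 - log10(2.1) = 5.68
pH = 14 - pOH = 14 - 5.68 = 8.32

8.32


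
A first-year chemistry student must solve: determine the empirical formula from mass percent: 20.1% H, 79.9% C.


Assume 100 g sample. Moles of each element:
  H: 20.1/1.008 = 19.94 mol
  C: 79.9/12.01 = 6.653 mol
Divide by smallest (6.653):
  H: 19.94/6.653 = 3.0
  C: 6.653/6.653 = 1.0
Empirical formula: CH3

CH3


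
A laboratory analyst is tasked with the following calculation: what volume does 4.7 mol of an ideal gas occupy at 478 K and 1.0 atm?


PV = nRT  (R = 0.08206 L·atm/(mol·K))
V = nRT/P = 4.7×0.08206×478/1.0
= 184.356 L

184.356 L


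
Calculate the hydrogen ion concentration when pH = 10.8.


[H+] = 10^(-pH) = 10^(-10.8)
= 1.58×10^-11 M

1.58×10^-11 M


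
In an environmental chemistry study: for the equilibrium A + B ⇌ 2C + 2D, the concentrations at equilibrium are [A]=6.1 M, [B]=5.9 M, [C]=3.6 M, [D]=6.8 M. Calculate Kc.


Kc = [C]^2[D]^2/([A][B])
= (3.6^2 × 6.8^2)/(6.1^1 × 5.9^1)
= 599.2704/35.99
= 16.65

16.65


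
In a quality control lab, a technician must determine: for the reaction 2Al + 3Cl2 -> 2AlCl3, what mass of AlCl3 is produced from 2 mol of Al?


Mole ratio AlCl3:Al = 2:2
n(AlCl3) = 2 × 2/2 = 2.000 mol
mass = 2.000 × 133.33 = 266.66 g

266.66 g


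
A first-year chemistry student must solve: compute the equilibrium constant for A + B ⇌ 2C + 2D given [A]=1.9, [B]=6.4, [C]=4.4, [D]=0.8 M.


Kc = [C]^2[D]^2/([A][B])
= (4.4^2 × 0.8^2)/(1.9^1 × 6.4^1)
= 12.3904/12.16
= 1.019

1.019


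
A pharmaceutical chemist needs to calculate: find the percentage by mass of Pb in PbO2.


M(PbO2) = 1×207.2 + 2×16.0 = 239.20 g/mol
Mass of Pb = 1 × 207.2 = 207.20 g/mol
% Pb = 207.20/239.20 × 100 = 86.62%

86.62%


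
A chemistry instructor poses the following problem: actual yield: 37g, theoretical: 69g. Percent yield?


% yield = actual/theoretical × 100
= 37/69 × 100
= 53.62%

53.62%


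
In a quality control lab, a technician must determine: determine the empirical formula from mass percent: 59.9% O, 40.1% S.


Assume 100 g sample. Moles of each element:
  O: 59.9/16.0 = 3.744 mol
  S: 40.1/32.07 = 1.25 mol
Divide by smallest (1.25):
  O: 3.744/1.25 = 3.0
  S: 1.25/1.25 = 1.0
Empirical formula: SO3

SO3


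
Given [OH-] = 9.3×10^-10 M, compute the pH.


pOH = -log10([OH-]) = -log10(9.3×10^-10)
= 10 - log10(9.3) = 9.03
pH = 14 - pOH = 14 - 9.03 = 4.97

4.97


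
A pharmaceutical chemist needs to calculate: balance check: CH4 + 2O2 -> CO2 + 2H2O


Equation: CH4 + 2O2 -> CO2 + 2H2O
Check atoms: C: 1=1, H: 4=4, O: 4=4
Balanced

Yes, balanced


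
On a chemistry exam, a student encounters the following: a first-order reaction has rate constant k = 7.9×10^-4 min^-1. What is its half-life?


t½ = ln2/k = 0.693147/(7.9×10^-4 min^-1)
= 877.4 min

877.4 min


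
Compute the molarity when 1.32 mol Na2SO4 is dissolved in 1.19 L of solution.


M = n/V = 1.32/1.19 = 1.109 mol/L

1.109 M


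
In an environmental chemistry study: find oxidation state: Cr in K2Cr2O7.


2(+1) + 2x + 7(-2) = 0, so x = +6
Oxidation number: +6

+6


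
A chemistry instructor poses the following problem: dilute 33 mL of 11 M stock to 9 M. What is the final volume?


C1V1 = C2V2
11 × 33 = 9 × V2
V2 = 363/9 = 40.33 mL

40.33 mL


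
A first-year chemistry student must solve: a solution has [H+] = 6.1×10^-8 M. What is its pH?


pH = -log10([H+]) = -log10(6.1×10^-8)
= 8 - log10(6.1)
= 8 - 0.79
= 7.21

7.21


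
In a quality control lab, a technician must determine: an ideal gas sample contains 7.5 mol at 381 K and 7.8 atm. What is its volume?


PV = nRT  (R = 0.08206 L·atm/(mol·K))
V = nRT/P = 7.5×0.08206×381/7.8
= 30.062 L

30.062 L


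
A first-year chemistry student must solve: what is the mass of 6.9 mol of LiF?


M(LiF) = 25.94 g/mol
mass = n × M = 6.9 × 25.94 = 178.99 g

178.99 g


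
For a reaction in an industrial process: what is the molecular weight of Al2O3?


M(Al2O3) = 2×26.98 + 3×16.0
= 53.96 + 48.0
= 101.96 g/mol

101.96 g/mol


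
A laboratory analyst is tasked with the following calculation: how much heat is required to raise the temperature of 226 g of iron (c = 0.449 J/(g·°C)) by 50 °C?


q = mcΔT = 226 × 0.449 × 50
= 5073.70 J

5073.70 J


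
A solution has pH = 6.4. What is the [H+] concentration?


[H+] = 10^(-pH) = 10^(-6.4)
= 3.98×10^-7 M

3.98×10^-7 M


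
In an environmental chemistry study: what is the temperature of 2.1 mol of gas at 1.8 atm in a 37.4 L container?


PV = nRT  (R = 0.08206 L·atm/(mol·K))
T = PV/(nR) = 1.8×37.4/(2.1×0.08206)
= 67.32/0.172326
= 390.65 K

390.65 K


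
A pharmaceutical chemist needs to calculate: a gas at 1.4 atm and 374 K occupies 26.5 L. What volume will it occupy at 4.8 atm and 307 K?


P1V1/T1 = P2V2/T2
V2 = P1V1T2/(T1P2)
= 1.4×26.5×307/(374×4.8)
= 6.345 L

6.345 L


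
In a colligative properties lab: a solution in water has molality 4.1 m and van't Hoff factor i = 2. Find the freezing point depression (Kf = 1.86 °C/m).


ΔTf = Kf × m × i
= 1.86 × 4.1 × 2
= 15.252 °C

15.252 °C


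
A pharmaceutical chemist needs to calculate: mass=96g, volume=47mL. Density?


ρ = mass/volume
= 96/47
= 2.043 g/mL

2.043 g/mL


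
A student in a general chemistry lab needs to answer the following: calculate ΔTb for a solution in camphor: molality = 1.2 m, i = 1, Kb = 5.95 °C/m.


ΔTb = Kb × m × i
= 5.95 × 1.2 × 1
= 7.14 °C

7.14 °C


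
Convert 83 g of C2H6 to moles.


M(C2H6) = 30.07 g/mol
n = mass/M = 83/30.07 = 2.7602 mol

2.7602 mol


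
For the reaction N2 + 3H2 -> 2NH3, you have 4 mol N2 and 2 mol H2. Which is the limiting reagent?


Mole ratio available / coefficient:
  N2: 4/1 = 4.000
  H2: 2/3 = 0.667
Smaller ratio is limiting.

H2


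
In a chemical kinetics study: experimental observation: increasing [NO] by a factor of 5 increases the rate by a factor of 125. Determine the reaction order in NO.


rate ∝ [NO]^n
5^n = 125 → n = 3
Order in NO: 3

3


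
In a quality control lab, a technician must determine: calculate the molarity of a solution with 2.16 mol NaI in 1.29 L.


M = n/V = 2.16/1.29 = 1.674 mol/L

1.674 M


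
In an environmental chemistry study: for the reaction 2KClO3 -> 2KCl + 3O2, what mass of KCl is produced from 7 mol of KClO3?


Mole ratio KCl:KClO3 = 2:2
n(KCl) = 7 × 2/2 = 7.000 mol
mass = 7.000 × 74.55 = 521.85 g

521.85 g


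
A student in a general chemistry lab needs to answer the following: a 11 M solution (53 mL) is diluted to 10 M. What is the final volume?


C1V1 = C2V2
11 × 53 = 10 × V2
V2 = 583/10 = 58.3 mL

58.3 mL


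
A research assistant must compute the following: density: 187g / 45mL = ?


ρ = mass/volume
= 187/45
= 4.156 g/mL

4.156 g/mL


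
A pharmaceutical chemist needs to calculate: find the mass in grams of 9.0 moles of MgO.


M(MgO) = 40.31 g/mol
mass = n × M = 9.0 × 40.31 = 362.79 g

362.79 g


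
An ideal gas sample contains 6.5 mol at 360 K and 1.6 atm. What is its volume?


PV = nRT  (R = 0.08206 L·atm/(mol·K))
V = nRT/P = 6.5×0.08206×360/1.6
= 120.013 L

120.013 L


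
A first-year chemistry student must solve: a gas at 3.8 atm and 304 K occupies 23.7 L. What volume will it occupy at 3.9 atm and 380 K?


P1V1/T1 = P2V2/T2
V2 = P1V1T2/(T1P2)
= 3.8×23.7×380/(304×3.9)
= 28.865 L

28.865 L


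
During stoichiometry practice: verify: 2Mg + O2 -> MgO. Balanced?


Equation: 2Mg + O2 -> MgO
Check atoms: Mg: 2≠1, O: 2≠1
Not balanced

No, not balanced


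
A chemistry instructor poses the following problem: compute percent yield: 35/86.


% yield = actual/theoretical × 100
= 35/86 × 100
= 40.7%

40.7%


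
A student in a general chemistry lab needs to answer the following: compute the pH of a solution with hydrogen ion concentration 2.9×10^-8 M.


pH = -log10([H+]) = -log10(2.9×10^-8)
= 8 - log10(2.9)
= 8 - 0.46
= 7.54

7.54


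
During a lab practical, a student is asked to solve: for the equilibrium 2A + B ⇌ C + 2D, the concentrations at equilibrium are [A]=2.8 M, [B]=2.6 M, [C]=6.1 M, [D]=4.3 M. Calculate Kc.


Kc = [C][D]^2/([A]^2[B])
= (6.1^1 × 4.3^2)/(2.8^2 × 2.6^1)
= 112.789/20.384
= 5.533

5.533


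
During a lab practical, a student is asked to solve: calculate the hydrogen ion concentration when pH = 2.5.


[H+] = 10^(-pH) = 10^(-2.5)
= 3.16×10^-3 M

3.16×10^-3 M


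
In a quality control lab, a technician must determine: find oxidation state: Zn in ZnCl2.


Zn is +2
Oxidation number: +2

+2


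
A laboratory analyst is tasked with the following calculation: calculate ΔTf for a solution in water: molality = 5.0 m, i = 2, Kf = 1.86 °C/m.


ΔTf = Kf × m × i
= 1.86 × 5.0 × 2
= 18.6 °C

18.6 °C


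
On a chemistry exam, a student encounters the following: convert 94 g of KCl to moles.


M(KCl) = 74.55 g/mol
n = mass/M = 94/74.55 = 1.2609 mol

1.2609 mol


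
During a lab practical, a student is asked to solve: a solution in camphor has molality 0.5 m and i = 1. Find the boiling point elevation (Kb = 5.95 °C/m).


ΔTb = Kb × m × i
= 5.95 × 0.5 × 1
= 2.975 °C

2.975 °C


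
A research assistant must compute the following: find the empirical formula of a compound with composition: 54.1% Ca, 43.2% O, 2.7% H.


Assume 100 g sample. Moles of each element:
  Ca: 54.1/40.08 = 1.35 mol
  O: 43.2/16.0 = 2.7 mol
  H: 2.7/1.008 = 2.679 mol
Divide by smallest (1.35):
  Ca: 1.35/1.35 = 1.0
  O: 2.7/1.35 = 2.0
  H: 2.679/1.35 = 1.98
Empirical formula: CaO2H2

CaO2H2


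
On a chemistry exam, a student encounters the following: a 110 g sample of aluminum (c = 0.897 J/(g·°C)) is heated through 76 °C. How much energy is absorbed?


q = mcΔT = 110 × 0.897 × 76
= 7498.92 J

7498.92 J


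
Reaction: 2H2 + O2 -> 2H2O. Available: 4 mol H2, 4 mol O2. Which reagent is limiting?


Mole ratio available / coefficient:
  H2: 4/2 = 2.000
  O2: 4/1 = 4.000
Smaller ratio is limiting.

H2


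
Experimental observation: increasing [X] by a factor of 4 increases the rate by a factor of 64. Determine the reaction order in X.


rate ∝ [X]^n
4^n = 64 → n = 3
Order in X: 3

3


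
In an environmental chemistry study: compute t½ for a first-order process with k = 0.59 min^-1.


t½ = ln2/k = 0.693147/(0.59 min^-1)
= 1.175 min

1.175 min


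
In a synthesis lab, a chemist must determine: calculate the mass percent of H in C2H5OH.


M(C2H5OH) = 2×12.01 + 6×1.008 + 1×16.0 = 46.068 g/mol
Mass of H = 6 × 1.008 = 6.048 g/mol
% H = 6.048/46.068 × 100 = 13.13%

13.13%


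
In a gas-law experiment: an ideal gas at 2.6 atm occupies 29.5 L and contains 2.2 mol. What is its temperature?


PV = nRT  (R = 0.08206 L·atm/(mol·K))
T = PV/(nR) = 2.6×29.5/(2.2×0.08206)
= 76.70/0.180532
= 424.86 K

424.86 K


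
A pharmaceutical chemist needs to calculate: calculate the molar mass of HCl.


M(HCl) = 1×1.008 + 1×35.45
= 1.01 + 35.45
= 36.46 g/mol

36.46 g/mol


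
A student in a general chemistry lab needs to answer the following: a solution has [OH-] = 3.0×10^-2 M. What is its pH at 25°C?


pOH = -log10([OH-]) = -log10(3.0×10^-2)
= 2 - log10(3.0) = 1.52
pH = 14 - pOH = 14 - 1.52 = 12.48

12.48


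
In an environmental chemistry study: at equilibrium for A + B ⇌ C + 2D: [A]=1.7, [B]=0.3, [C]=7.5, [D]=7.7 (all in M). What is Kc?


Kc = [C][D]^2/([A][B])
= (7.5^1 × 7.7^2)/(1.7^1 × 0.3^1)
= 444.675/0.51
= 871.9

871.9


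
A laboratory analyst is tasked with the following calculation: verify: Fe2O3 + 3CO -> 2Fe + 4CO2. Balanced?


Equation: Fe2O3 + 3CO -> 2Fe + 4CO2
Check atoms: C: 3≠4, Fe: 2=2, O: 6≠8
Not balanced

No, not balanced


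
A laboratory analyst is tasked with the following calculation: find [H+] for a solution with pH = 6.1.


[H+] = 10^(-pH) = 10^(-6.1)
= 7.94×10^-7 M

7.94×10^-7 M


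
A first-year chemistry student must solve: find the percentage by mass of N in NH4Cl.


M(NH4Cl) = 1×14.01 + 4×1.008 + 1×35.45 = 53.492 g/mol
Mass of N = 1 × 14.01 = 14.01 g/mol
% N = 14.01/53.492 × 100 = 26.19%

26.19%


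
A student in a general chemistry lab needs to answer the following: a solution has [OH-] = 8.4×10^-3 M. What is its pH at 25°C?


pOH = -log10([OH-]) = -log10(8.4×10^-3)
= 3 - log10(8.4) = 2.08
pH = 14 - pOH = 14 - 2.08 = 11.92

11.92


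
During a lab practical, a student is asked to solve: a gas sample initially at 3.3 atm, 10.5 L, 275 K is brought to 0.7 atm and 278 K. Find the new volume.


P1V1/T1 = P2V2/T2
V2 = P1V1T2/(T1P2)
= 3.3×10.5×278/(275×0.7)
= 50.04 L

50.04 L


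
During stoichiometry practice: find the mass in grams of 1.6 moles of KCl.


M(KCl) = 74.55 g/mol
mass = n × M = 1.6 × 74.55 = 119.28 g

119.28 g


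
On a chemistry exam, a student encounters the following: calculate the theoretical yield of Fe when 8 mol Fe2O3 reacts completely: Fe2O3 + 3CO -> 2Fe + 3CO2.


Mole ratio Fe:Fe2O3 = 2:1
n(Fe) = 8 × 2/1 = 16.000 mol
mass = 16.000 × 55.85 = 893.6 g

893.6 g


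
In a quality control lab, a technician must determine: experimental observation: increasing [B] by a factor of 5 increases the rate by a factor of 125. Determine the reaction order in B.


rate ∝ [B]^n
5^n = 125 → n = 3
Order in B: 3

3


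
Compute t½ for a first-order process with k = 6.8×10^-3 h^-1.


t½ = ln2/k = 0.693147/(6.8×10^-3 h^-1)
= 101.9 h

101.9 h


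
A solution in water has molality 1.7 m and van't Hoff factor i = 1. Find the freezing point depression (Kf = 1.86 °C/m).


ΔTf = Kf × m × i
= 1.86 × 1.7 × 1
= 3.162 °C

3.162 °C


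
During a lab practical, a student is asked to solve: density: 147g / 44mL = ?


ρ = mass/volume
= 147/44
= 3.341 g/mL

3.341 g/mL


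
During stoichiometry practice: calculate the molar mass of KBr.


M(KBr) = 1×39.1 + 1×79.9
= 39.1 + 79.9
= 119.0 g/mol

119.0 g/mol


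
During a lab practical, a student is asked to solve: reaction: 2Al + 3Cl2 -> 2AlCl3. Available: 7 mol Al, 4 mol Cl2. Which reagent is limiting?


Mole ratio available / coefficient:
  Al: 7/2 = 3.500
  Cl2: 4/3 = 1.333
Smaller ratio is limiting.

Cl2


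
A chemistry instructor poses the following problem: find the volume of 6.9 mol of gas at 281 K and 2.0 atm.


PV = nRT  (R = 0.08206 L·atm/(mol·K))
V = nRT/P = 6.9×0.08206×281/2.0
= 79.553 L

79.553 L


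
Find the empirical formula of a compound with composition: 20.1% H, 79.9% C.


Assume 100 g sample. Moles of each element:
  H: 20.1/1.008 = 19.94 mol
  C: 79.9/12.01 = 6.653 mol
Divide by smallest (6.653):
  H: 19.94/6.653 = 3.0
  C: 6.653/6.653 = 1.0
Empirical formula: CH3

CH3


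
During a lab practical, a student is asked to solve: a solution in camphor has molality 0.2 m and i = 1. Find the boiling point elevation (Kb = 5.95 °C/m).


ΔTb = Kb × m × i
= 5.95 × 0.2 × 1
= 1.19 °C

1.19 °C


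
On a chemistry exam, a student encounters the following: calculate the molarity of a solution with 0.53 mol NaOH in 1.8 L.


M = n/V = 0.53/1.8 = 0.294 mol/L

0.294 M


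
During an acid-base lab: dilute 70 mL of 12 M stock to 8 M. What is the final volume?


C1V1 = C2V2
12 × 70 = 8 × V2
V2 = 840/8 = 105.0 mL

105.0 mL


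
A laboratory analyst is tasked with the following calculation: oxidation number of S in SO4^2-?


x + 4(-2) = -2, so x = +6
Oxidation number: +6

+6


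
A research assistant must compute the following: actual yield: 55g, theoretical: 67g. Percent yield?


% yield = actual/theoretical × 100
= 55/67 × 100
= 82.09%

82.09%


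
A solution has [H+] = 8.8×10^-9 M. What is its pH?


pH = -log10([H+]) = -log10(8.8×10^-9)
= 9 - log10(8.8)
= 9 - 0.94
= 8.06

8.06


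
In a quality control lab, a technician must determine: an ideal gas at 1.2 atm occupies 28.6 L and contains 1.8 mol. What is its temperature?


PV = nRT  (R = 0.08206 L·atm/(mol·K))
T = PV/(nR) = 1.2×28.6/(1.8×0.08206)
= 34.32/0.147708
= 232.35 K

232.35 K


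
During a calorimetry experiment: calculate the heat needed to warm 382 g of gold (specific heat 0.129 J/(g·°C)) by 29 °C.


q = mcΔT = 382 × 0.129 × 29
= 1429.06 J

1429.06 J


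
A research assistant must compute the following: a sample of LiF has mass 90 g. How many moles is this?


M(LiF) = 25.94 g/mol
n = mass/M = 90/25.94 = 3.4695 mol

3.4695 mol


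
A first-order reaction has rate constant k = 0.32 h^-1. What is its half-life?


t½ = ln2/k = 0.693147/(0.32 h^-1)
= 2.166 h

2.166 h


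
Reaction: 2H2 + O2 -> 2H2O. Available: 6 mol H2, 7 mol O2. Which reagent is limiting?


Mole ratio available / coefficient:
  H2: 6/2 = 3.000
  O2: 7/1 = 7.000
Smaller ratio is limiting.

H2


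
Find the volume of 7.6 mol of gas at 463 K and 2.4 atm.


PV = nRT  (R = 0.08206 L·atm/(mol·K))
V = nRT/P = 7.6×0.08206×463/2.4
= 120.314 L

120.314 L


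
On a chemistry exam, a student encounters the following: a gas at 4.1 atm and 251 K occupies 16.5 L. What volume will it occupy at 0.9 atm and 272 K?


P1V1/T1 = P2V2/T2
V2 = P1V1T2/(T1P2)
= 4.1×16.5×272/(251×0.9)
= 81.456 L

81.456 L


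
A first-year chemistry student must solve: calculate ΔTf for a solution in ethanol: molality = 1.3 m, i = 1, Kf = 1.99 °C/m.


ΔTf = Kf × m × i
= 1.99 × 1.3 × 1
= 2.587 °C

2.587 °C


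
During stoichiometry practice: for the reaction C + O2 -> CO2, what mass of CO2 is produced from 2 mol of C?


Mole ratio CO2:C = 1:1
n(CO2) = 2 × 1/1 = 2.000 mol
mass = 2.000 × 44.01 = 88.02 g

88.02 g


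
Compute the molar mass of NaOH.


M(NaOH) = 1×22.99 + 1×16.0 + 1×1.008
= 22.99 + 16.0 + 1.01
= 40.0 g/mol

40.0 g/mol


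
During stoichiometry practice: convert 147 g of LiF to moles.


M(LiF) = 25.94 g/mol
n = mass/M = 147/25.94 = 5.6669 mol

5.6669 mol


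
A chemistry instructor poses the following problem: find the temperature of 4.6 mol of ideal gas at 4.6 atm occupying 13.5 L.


PV = nRT  (R = 0.08206 L·atm/(mol·K))
T = PV/(nR) = 4.6×13.5/(4.6×0.08206)
= 62.10/0.377476
= 164.51 K

164.51 K


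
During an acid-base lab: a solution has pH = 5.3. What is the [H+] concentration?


[H+] = 10^(-pH) = 10^(-5.3)
= 5.01×10^-6 M

5.01×10^-6 M


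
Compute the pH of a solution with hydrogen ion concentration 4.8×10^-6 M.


pH = -log10([H+]) = -log10(4.8×10^-6)
= 6 - log10(4.8)
= 6 - 0.68
= 5.32

5.32


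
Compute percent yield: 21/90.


% yield = actual/theoretical × 100
= 21/90 × 100
= 23.33%

23.33%


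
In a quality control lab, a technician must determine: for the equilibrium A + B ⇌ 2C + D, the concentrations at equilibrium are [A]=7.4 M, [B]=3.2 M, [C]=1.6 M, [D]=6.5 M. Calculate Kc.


Kc = [C]^2[D]/([A][B])
= (1.6^2 × 6.5^1)/(7.4^1 × 3.2^1)
= 16.64/23.68
= 0.7027

0.7027


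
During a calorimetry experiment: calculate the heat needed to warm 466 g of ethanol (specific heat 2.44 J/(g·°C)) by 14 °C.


q = mcΔT = 466 × 2.44 × 14
= 15918.56 J

15918.56 J


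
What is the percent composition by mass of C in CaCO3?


M(CaCO3) = 1×40.08 + 1×12.01 + 3×16.0 = 100.09 g/mol
Mass of C = 1 × 12.01 = 12.01 g/mol
% C = 12.01/100.09 × 100 = 12.00%

12.00%


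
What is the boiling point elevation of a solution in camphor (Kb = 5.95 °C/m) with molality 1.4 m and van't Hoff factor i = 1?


ΔTb = Kb × m × i
= 5.95 × 1.4 × 1
= 8.33 °C

8.33 °C


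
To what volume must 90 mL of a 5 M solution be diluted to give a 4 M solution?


C1V1 = C2V2
5 × 90 = 4 × V2
V2 = 450/4 = 112.5 mL

112.5 mL


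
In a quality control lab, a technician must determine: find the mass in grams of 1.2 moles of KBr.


M(KBr) = 119.0 g/mol
mass = n × M = 1.2 × 119.0 = 142.80 g

142.80 g


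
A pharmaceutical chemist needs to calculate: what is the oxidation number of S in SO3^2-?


x + 3(-2) = -2, so x = +4
Oxidation number: +4

+4


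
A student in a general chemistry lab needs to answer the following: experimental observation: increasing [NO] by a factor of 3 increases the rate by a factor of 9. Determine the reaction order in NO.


rate ∝ [NO]^n
3^n = 9 → n = 2
Order in NO: 2

2


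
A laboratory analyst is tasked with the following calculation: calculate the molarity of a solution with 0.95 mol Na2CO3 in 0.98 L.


M = n/V = 0.95/0.98 = 0.969 mol/L

0.969 M


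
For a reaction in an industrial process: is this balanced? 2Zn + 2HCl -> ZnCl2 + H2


Equation: 2Zn + 2HCl -> ZnCl2 + H2
Check atoms: Cl: 2=2, H: 2=2, Zn: 2≠1
Not balanced

No, not balanced


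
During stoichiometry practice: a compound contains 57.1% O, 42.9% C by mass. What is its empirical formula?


Assume 100 g sample. Moles of each element:
  O: 57.1/16.0 = 3.569 mol
  C: 42.9/12.01 = 3.572 mol
Divide by smallest (3.569):
  O: 3.569/3.569 = 1.0
  C: 3.572/3.569 = 1.0
Empirical formula: CO

CO


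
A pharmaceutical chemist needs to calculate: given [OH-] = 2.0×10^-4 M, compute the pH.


pOH = -log10([OH-]) = -log10(2.0×10^-4)
= 4 - log10(2.0) = 3.7
pH = 14 - pOH = 14 - 3.7 = 10.3

10.3


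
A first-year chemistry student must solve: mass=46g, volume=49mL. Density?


ρ = mass/volume
= 46/49
= 0.939 g/mL

0.939 g/mL


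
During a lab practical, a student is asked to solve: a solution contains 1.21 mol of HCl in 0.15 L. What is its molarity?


M = n/V = 1.21/0.15 = 8.067 mol/L

8.067 M


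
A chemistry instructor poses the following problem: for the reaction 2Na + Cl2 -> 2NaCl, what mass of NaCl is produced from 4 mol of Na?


Mole ratio NaCl:Na = 2:2
n(NaCl) = 4 × 2/2 = 4.000 mol
mass = 4.000 × 58.44 = 233.76 g

233.76 g


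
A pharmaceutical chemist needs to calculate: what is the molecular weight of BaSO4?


M(BaSO4) = 1×137.33 + 1×32.07 + 4×16.0
= 137.33 + 32.07 + 64.0
= 233.4 g/mol

233.4 g/mol


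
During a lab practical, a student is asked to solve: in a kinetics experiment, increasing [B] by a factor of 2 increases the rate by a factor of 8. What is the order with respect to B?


rate ∝ [B]^n
2^n = 8 → n = 3
Order in B: 3

3


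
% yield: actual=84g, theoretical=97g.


% yield = actual/theoretical × 100
= 84/97 × 100
= 86.6%

86.6%


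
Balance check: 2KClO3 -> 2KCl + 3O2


Equation: 2KClO3 -> 2KCl + 3O2
Check atoms: Cl: 2=2, K: 2=2, O: 6=6
Balanced

Yes, balanced


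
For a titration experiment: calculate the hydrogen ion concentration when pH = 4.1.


[H+] = 10^(-pH) = 10^(-4.1)
= 7.94×10^-5 M

7.94×10^-5 M


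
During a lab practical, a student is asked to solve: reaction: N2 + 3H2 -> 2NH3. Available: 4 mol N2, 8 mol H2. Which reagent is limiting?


Mole ratio available / coefficient:
  N2: 4/1 = 4.000
  H2: 8/3 = 2.667
Smaller ratio is limiting.

H2


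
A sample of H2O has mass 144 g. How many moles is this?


M(H2O) = 18.02 g/mol
n = mass/M = 144/18.02 = 7.9911 mol

7.9911 mol


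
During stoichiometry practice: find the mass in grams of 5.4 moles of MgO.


M(MgO) = 40.31 g/mol
mass = n × M = 5.4 × 40.31 = 217.67 g

217.67 g


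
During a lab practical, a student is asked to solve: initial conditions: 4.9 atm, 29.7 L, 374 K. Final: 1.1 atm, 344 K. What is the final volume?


P1V1/T1 = P2V2/T2
V2 = P1V1T2/(T1P2)
= 4.9×29.7×344/(374×1.1)
= 121.688 L

121.688 L


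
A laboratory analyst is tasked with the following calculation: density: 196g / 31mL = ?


ρ = mass/volume
= 196/31
= 6.323 g/mL

6.323 g/mL


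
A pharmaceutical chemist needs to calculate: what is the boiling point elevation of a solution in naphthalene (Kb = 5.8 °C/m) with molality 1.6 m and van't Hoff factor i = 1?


ΔTb = Kb × m × i
= 5.8 × 1.6 × 1
= 9.28 °C

9.28 °C


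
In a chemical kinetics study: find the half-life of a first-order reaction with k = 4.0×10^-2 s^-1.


t½ = ln2/k = 0.693147/(4.0×10^-2 s^-1)
= 17.33 s

17.33 s


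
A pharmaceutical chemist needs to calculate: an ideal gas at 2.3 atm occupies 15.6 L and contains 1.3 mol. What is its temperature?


PV = nRT  (R = 0.08206 L·atm/(mol·K))
T = PV/(nR) = 2.3×15.6/(1.3×0.08206)
= 35.88/0.106678
= 336.34 K

336.34 K


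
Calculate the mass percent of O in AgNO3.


M(AgNO3) = 1×107.87 + 1×14.01 + 3×16.0 = 169.88 g/mol
Mass of O = 3 × 16.0 = 48.00 g/mol
% O = 48.00/169.88 × 100 = 28.26%

28.26%


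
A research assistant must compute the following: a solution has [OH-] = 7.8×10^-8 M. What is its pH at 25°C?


pOH = -log10([OH-]) = -log10(7.8×10^-8)
= 8 - log10(7.8) = 7.11
pH = 14 - pOH = 14 - 7.11 = 6.89

6.89


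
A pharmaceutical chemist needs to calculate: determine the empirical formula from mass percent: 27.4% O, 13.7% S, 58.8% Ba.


Assume 100 g sample. Moles of each element:
  O: 27.4/16.0 = 1.712 mol
  S: 13.7/32.07 = 0.427 mol
  Ba: 58.8/137.33 = 0.428 mol
Divide by smallest (0.427):
  O: 1.712/0.427 = 4.01
  S: 0.427/0.427 = 1.0
  Ba: 0.428/0.427 = 1.0
Empirical formula: BaSO4

BaSO4


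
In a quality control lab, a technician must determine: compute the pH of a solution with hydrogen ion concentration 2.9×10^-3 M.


pH = -log10([H+]) = -log10(2.9×10^-3)
= 3 - log10(2.9)
= 3 - 0.46
= 2.54

2.54


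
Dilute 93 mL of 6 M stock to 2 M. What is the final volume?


C1V1 = C2V2
6 × 93 = 2 × V2
V2 = 558/2 = 279.0 mL

279.0 mL


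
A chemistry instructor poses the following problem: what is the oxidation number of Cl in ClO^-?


x + (-2) = -1, so x = +1
Oxidation number: +1

+1


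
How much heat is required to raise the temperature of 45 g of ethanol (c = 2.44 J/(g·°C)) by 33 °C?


q = mcΔT = 45 × 2.44 × 33
= 3623.40 J

3623.40 J


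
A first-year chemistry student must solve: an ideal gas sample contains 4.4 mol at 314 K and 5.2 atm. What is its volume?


PV = nRT  (R = 0.08206 L·atm/(mol·K))
V = nRT/P = 4.4×0.08206×314/5.2
= 21.803 L

21.803 L


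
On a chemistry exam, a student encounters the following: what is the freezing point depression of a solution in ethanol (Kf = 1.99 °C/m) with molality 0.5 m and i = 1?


ΔTf = Kf × m × i
= 1.99 × 0.5 × 1
= 0.995 °C

0.995 °C


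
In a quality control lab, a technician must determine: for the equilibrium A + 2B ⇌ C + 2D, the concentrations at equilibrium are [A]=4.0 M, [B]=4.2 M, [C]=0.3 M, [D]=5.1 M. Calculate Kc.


Kc = [C][D]^2/([A][B]^2)
= (0.3^1 × 5.1^2)/(4.0^1 × 4.2^2)
= 7.803/70.56
= 0.1106

0.1106


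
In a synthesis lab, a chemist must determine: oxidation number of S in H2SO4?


2(+1) + x + 4(-2) = 0, so x = +6
Oxidation number: +6

+6


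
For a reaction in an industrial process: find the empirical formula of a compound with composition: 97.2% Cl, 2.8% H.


Assume 100 g sample. Moles of each element:
  Cl: 97.2/35.45 = 2.742 mol
  H: 2.8/1.008 = 2.778 mol
Divide by smallest (2.742):
  Cl: 2.742/2.742 = 1.0
  H: 2.778/2.742 = 1.01
Empirical formula: HCl

HCl


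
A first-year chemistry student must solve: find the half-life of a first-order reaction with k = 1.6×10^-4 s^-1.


t½ = ln2/k = 0.693147/(1.6×10^-4 s^-1)
= 4332 s

4332 s


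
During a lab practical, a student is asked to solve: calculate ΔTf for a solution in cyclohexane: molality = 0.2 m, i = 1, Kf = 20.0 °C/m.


ΔTf = Kf × m × i
= 20.0 × 0.2 × 1
= 4.0 °C

4.0 °C


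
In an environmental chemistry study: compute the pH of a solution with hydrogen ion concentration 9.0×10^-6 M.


pH = -log10([H+]) = -log10(9.0×10^-6)
= 6 - log10(9.0)
= 6 - 0.95
= 5.05

5.05


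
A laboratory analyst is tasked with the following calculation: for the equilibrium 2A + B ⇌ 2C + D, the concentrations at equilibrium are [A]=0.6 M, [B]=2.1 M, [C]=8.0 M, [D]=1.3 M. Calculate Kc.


Kc = [C]^2[D]/([A]^2[B])
= (8.0^2 × 1.3^1)/(0.6^2 × 2.1^1)
= 83.2/0.756
= 110.1

110.1


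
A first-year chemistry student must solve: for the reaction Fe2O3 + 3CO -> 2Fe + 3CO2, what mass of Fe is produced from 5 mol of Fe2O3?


Mole ratio Fe:Fe2O3 = 2:1
n(Fe) = 5 × 2/1 = 10.000 mol
mass = 10.000 × 55.85 = 558.5 g

558.5 g


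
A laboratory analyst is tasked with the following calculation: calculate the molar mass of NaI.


M(NaI) = 1×22.99 + 1×126.9
= 22.99 + 126.9
= 149.89 g/mol

149.89 g/mol


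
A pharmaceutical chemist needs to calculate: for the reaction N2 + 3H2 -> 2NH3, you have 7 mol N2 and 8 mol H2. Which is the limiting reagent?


Mole ratio available / coefficient:
  N2: 7/1 = 7.000
  H2: 8/3 = 2.667
Smaller ratio is limiting.

H2


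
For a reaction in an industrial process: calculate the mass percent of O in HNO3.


M(HNO3) = 1×1.008 + 1×14.01 + 3×16.0 = 63.018 g/mol
Mass of O = 3 × 16.0 = 48.00 g/mol
% O = 48.00/63.018 × 100 = 76.17%

76.17%


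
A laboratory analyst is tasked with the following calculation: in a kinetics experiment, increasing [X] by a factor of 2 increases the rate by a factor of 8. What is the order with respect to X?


rate ∝ [X]^n
2^n = 8 → n = 3
Order in X: 3

3


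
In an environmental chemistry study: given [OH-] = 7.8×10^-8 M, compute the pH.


pOH = -log10([OH-]) = -log10(7.8×10^-8)
= 8 - log10(7.8) = 7.11
pH = 14 - pOH = 14 - 7.11 = 6.89

6.89


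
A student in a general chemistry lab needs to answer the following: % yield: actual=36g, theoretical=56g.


% yield = actual/theoretical × 100
= 36/56 × 100
= 64.29%

64.29%


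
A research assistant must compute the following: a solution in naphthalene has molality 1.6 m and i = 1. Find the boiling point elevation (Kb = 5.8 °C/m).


ΔTb = Kb × m × i
= 5.8 × 1.6 × 1
= 9.28 °C

9.28 °C


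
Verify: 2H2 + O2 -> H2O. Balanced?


Equation: 2H2 + O2 -> H2O
Check atoms: H: 4≠2, O: 2≠1
Not balanced

No, not balanced


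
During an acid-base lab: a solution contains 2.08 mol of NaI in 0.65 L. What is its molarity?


M = n/V = 2.08/0.65 = 3.200 mol/L

3.200 M


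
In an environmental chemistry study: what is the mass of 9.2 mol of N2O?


M(N2O) = 44.02 g/mol
mass = n × M = 9.2 × 44.02 = 404.98 g

404.98 g


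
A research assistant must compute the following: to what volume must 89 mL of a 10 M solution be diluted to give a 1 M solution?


C1V1 = C2V2
10 × 89 = 1 × V2
V2 = 890/1 = 890.0 mL

890.0 mL


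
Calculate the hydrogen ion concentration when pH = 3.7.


[H+] = 10^(-pH) = 10^(-3.7)
= 2.0×10^-4 M

2.0×10^-4 M


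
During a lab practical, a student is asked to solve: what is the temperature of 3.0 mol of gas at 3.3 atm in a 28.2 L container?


PV = nRT  (R = 0.08206 L·atm/(mol·K))
T = PV/(nR) = 3.3×28.2/(3.0×0.08206)
= 93.06/0.246180
= 378.02 K

378.02 K


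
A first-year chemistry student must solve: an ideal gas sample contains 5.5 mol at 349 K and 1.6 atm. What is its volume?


PV = nRT  (R = 0.08206 L·atm/(mol·K))
V = nRT/P = 5.5×0.08206×349/1.6
= 98.446 L

98.446 L


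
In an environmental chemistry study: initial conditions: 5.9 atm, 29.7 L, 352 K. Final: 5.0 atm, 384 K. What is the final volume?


P1V1/T1 = P2V2/T2
V2 = P1V1T2/(T1P2)
= 5.9×29.7×384/(352×5.0)
= 38.232 L

38.232 L


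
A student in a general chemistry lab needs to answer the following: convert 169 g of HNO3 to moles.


M(HNO3) = 63.02 g/mol
n = mass/M = 169/63.02 = 2.6817 mol

2.6817 mol


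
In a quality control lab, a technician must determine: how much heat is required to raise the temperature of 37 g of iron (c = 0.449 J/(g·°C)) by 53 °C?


q = mcΔT = 37 × 0.449 × 53
= 880.49 J

880.49 J


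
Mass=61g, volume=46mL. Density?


ρ = mass/volume
= 61/46
= 1.326 g/mL

1.326 g/mL


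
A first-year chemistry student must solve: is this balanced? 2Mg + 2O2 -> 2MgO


Equation: 2Mg + 2O2 -> 2MgO
Check atoms: Mg: 2=2, O: 4≠2
Not balanced

No, not balanced


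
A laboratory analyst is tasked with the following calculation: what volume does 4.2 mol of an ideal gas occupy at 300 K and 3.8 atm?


PV = nRT  (R = 0.08206 L·atm/(mol·K))
V = nRT/P = 4.2×0.08206×300/3.8
= 27.209 L

27.209 L


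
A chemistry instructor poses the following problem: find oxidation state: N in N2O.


2x + (-2) = 0, so x = +1
Oxidation number: +1

+1


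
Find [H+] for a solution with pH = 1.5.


[H+] = 10^(-pH) = 10^(-1.5)
= 3.16×10^-2 M

3.16×10^-2 M


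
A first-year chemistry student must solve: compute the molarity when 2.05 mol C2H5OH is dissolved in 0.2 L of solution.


M = n/V = 2.05/0.2 = 10.250 mol/L

10.250 M


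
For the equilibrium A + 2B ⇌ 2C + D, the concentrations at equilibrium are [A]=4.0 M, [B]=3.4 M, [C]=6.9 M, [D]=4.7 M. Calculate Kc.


Kc = [C]^2[D]/([A][B]^2)
= (6.9^2 × 4.7^1)/(4.0^1 × 3.4^2)
= 223.767/46.24
= 4.839

4.839


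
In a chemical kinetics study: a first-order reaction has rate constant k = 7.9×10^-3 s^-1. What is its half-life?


t½ = ln2/k = 0.693147/(7.9×10^-3 s^-1)
= 87.74 s

87.74 s


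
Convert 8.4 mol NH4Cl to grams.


M(NH4Cl) = 53.49 g/mol
mass = n × M = 8.4 × 53.49 = 449.32 g

449.32 g


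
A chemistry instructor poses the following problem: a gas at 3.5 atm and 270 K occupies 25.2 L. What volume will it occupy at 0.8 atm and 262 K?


P1V1/T1 = P2V2/T2
V2 = P1V1T2/(T1P2)
= 3.5×25.2×262/(270×0.8)
= 106.983 L

106.983 L


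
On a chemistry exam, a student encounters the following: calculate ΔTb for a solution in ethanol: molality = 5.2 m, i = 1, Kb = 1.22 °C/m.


ΔTb = Kb × m × i
= 1.22 × 5.2 × 1
= 6.344 °C

6.344 °C


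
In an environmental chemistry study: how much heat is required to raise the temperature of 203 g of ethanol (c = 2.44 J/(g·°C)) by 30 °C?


q = mcΔT = 203 × 2.44 × 30
= 14859.60 J

14859.60 J


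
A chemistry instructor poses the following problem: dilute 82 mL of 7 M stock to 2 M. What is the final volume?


C1V1 = C2V2
7 × 82 = 2 × V2
V2 = 574/2 = 287.0 mL

287.0 mL


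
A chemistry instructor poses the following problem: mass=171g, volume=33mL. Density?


ρ = mass/volume
= 171/33
= 5.182 g/mL

5.182 g/mL


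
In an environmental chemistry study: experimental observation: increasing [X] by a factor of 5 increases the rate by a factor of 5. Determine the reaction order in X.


rate ∝ [X]^n
5^n = 5 → n = 1
Order in X: 1

1


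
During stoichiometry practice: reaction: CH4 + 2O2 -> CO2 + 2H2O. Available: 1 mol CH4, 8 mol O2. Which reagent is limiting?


Mole ratio available / coefficient:
  CH4: 1/1 = 1.000
  O2: 8/2 = 4.000
Smaller ratio is limiting.

CH4


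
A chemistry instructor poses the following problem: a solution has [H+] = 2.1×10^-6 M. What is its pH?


pH = -log10([H+]) = -log10(2.1×10^-6)
= 6 - log10(2.1)
= 6 - 0.32
= 5.68

5.68


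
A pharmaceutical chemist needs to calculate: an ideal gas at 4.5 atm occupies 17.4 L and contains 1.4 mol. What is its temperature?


PV = nRT  (R = 0.08206 L·atm/(mol·K))
T = PV/(nR) = 4.5×17.4/(1.4×0.08206)
= 78.30/0.114884
= 681.56 K

681.56 K


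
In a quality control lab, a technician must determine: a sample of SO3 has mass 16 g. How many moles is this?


M(SO3) = 80.07 g/mol
n = mass/M = 16/80.07 = 0.1998 mol

0.1998 mol


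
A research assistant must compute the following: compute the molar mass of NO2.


M(NO2) = 1×14.01 + 2×16.0
= 14.01 + 32.0
= 46.01 g/mol

46.01 g/mol


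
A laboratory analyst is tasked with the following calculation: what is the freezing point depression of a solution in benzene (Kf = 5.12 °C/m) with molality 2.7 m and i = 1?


ΔTf = Kf × m × i
= 5.12 × 2.7 × 1
= 13.824 °C

13.824 °C


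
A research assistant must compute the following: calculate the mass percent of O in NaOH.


M(NaOH) = 1×22.99 + 1×16.0 + 1×1.008 = 39.998 g/mol
Mass of O = 1 × 16.0 = 16.00 g/mol
% O = 16.00/39.998 × 100 = 40.00%

40.00%


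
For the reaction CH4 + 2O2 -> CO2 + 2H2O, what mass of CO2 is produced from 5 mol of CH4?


Mole ratio CO2:CH4 = 1:1
n(CO2) = 5 × 1/1 = 5.000 mol
mass = 5.000 × 44.01 = 220.05 g

220.05 g


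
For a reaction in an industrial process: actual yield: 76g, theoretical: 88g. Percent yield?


% yield = actual/theoretical × 100
= 76/88 × 100
= 86.36%

86.36%


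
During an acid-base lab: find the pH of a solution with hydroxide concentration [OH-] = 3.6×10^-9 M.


pOH = -log10([OH-]) = -log10(3.6×10^-9)
= 9 - log10(3.6) = 8.44
pH = 14 - pOH = 14 - 8.44 = 5.56

5.56


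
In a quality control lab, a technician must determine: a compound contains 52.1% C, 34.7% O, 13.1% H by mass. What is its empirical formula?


Assume 100 g sample. Moles of each element:
  C: 52.1/12.01 = 4.338 mol
  O: 34.7/16.0 = 2.169 mol
  H: 13.1/1.008 = 12.996 mol
Divide by smallest (2.169):
  C: 4.338/2.169 = 2.0
  O: 2.169/2.169 = 1.0
  H: 12.996/2.169 = 5.99
Empirical formula: C2H6O

C2H6O


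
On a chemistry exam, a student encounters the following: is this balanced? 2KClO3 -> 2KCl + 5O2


Equation: 2KClO3 -> 2KCl + 5O2
Check atoms: Cl: 2=2, K: 2=2, O: 6≠10
Not balanced

No, not balanced
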